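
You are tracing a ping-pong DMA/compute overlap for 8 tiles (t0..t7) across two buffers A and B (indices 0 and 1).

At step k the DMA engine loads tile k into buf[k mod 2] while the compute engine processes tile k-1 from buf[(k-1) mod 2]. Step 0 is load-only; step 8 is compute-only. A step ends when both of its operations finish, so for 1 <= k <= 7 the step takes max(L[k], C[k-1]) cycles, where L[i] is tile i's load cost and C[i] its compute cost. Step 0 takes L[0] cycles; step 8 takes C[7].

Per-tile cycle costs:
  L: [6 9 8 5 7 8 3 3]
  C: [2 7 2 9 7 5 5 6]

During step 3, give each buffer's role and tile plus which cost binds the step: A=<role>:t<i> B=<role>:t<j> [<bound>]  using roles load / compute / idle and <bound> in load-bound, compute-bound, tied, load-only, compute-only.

step 3: A=compute:t2 B=load:t3 [load-bound]

  0. 6=6c; end=6; A:t0 B:-
  1. max(9,2)=9c; end=15; A:t0 B:t1
  2. max(8,7)=8c; end=23; A:t2 B:t1
  3. max(5,2)=5c; end=28; A:t2 B:t3
  4. max(7,9)=9c; end=37; A:t4 B:t3
  5. max(8,7)=8c; end=45; A:t4 B:t5
  6. max(3,5)=5c; end=50; A:t6 B:t5
  7. max(3,5)=5c; end=55; A:t6 B:t7
  8. 6=6c; end=61; A:t6 B:t7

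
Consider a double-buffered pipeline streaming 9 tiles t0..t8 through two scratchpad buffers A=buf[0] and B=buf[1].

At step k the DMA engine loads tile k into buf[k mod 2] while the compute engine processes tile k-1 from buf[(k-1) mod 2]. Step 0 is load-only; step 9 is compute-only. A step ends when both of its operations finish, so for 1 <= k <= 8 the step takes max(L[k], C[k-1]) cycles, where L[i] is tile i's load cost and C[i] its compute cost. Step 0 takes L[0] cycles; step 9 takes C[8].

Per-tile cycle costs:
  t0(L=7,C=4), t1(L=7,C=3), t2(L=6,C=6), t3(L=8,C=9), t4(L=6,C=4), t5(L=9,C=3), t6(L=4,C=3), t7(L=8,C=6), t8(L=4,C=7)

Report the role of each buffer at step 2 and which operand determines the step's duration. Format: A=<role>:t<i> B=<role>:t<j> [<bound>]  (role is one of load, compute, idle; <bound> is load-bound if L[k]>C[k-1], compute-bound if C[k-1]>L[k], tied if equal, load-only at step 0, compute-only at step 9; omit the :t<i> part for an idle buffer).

step 2: A=load:t2 B=compute:t1 [load-bound]

step 0: L[0]=7 → dur=7, Σ=7 | A=load:t0 B=idle [load-only]
step 1: L[1]=7 C[0]=4 → dur=7, Σ=14 | A=compute:t0 B=load:t1 [load-bound]
step 2: L[2]=6 C[1]=3 → dur=6, Σ=20 | A=load:t2 B=compute:t1 [load-bound]
step 3: L[3]=8 C[2]=6 → dur=8, Σ=28 | A=compute:t2 B=load:t3 [load-bound]
step 4: L[4]=6 C[3]=9 → dur=9, Σ=37 | A=load:t4 B=compute:t3 [compute-bound]
step 5: L[5]=9 C[4]=4 → dur=9, Σ=46 | A=compute:t4 B=load:t5 [load-bound]
step 6: L[6]=4 C[5]=3 → dur=4, Σ=50 | A=load:t6 B=compute:t5 [load-bound]
step 7: L[7]=8 C[6]=3 → dur=8, Σ=58 | A=compute:t6 B=load:t7 [load-bound]
step 8: L[8]=4 C[7]=6 → dur=6, Σ=64 | A=load:t8 B=compute:t7 [compute-bound]
step 9: C[8]=7 → dur=7, Σ=71 | A=compute:t8 B=idle [compute-only]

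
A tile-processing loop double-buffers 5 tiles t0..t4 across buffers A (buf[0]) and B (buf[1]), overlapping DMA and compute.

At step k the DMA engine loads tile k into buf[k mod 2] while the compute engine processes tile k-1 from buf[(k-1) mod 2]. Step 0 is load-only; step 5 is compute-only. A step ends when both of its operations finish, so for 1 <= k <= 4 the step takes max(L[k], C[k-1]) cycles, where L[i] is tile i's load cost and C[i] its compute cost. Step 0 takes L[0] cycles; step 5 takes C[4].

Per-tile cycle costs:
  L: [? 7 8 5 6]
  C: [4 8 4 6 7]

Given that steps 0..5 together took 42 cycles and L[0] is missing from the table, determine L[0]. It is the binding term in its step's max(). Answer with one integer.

L[0] = 9

step 0 | dur = L[0]=? = L[0]  (unknown; binding)
step 1 | dur = max(L[1]=7, C[0]=4) = 7
step 2 | dur = max(L[2]=8, C[1]=8) = 8
step 3 | dur = max(L[3]=5, C[2]=4) = 5
step 4 | dur = max(L[4]=6, C[3]=6) = 6
step 5 | dur = C[4]=7 = 7
sum of known step durations = 33
dur[0] = total - known = 42 - 33 = 9
L[0] is the binding max in step 0, so L[0] = dur[0] = 9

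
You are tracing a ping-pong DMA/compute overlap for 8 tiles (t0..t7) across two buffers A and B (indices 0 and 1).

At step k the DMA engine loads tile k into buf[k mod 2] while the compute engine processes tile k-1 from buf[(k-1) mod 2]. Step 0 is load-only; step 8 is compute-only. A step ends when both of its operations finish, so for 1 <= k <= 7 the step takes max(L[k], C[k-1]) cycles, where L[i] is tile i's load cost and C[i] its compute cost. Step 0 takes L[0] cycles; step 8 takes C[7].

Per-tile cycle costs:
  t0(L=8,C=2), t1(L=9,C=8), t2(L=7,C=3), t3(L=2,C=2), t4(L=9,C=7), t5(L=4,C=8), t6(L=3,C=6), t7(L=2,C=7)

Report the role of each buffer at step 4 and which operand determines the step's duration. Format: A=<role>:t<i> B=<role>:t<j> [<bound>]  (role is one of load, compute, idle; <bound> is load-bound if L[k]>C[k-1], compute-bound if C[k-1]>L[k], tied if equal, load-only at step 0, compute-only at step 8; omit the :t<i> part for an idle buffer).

  0. 8=8c; end=8; A:t0 B:-
  1. max(9,2)=9c; end=17; A:t0 B:t1
  2. max(7,8)=8c; end=25; A:t2 B:t1
  3. max(2,3)=3c; end=28; A:t2 B:t3
  4. max(9,2)=9c; end=37; A:t4 B:t3
  5. max(4,7)=7c; end=44; A:t4 B:t5
  6. max(3,8)=8c; end=52; A:t6 B:t5
  7. max(2,6)=6c; end=58; A:t6 B:t7
  8. 7=7c; end=65; A:t6 B:t7

step 4: A=load:t4 B=compute:t3 [load-bound]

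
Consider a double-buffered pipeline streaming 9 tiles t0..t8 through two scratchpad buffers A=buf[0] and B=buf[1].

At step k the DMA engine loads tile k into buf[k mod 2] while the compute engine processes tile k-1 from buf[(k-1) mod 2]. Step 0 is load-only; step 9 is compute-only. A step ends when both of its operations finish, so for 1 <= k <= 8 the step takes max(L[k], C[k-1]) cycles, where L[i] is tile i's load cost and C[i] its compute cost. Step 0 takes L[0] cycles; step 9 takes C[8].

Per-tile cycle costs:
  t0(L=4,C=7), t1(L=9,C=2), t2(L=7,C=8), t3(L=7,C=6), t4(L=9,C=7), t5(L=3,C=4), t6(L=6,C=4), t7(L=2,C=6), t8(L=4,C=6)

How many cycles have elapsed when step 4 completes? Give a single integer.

end_cycle[4] = 37

  0. 4=4c; end=4; A:t0 B:-
  1. max(9,7)=9c; end=13; A:t0 B:t1
  2. max(7,2)=7c; end=20; A:t2 B:t1
  3. max(7,8)=8c; end=28; A:t2 B:t3
  4. max(9,6)=9c; end=37; A:t4 B:t3
  5. max(3,7)=7c; end=44; A:t4 B:t5
  6. max(6,4)=6c; end=50; A:t6 B:t5
  7. max(2,4)=4c; end=54; A:t6 B:t7
  8. max(4,6)=6c; end=60; A:t8 B:t7
  9. 6=6c; end=66; A:t8 B:t7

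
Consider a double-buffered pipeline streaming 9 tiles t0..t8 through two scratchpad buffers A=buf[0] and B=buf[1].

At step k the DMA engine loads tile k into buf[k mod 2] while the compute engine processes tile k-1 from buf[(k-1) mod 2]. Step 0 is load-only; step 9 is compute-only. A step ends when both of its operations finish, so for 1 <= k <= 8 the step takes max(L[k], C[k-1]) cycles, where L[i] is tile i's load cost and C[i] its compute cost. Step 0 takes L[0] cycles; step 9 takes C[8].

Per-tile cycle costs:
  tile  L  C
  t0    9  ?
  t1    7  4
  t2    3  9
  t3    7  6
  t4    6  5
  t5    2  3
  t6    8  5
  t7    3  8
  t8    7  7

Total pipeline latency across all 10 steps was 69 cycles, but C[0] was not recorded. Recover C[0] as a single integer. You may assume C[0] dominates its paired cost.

step 0: dur = L[0]=9 = 9
step 1: dur = max(L[1]=7, C[0]=?) = C[0]  (unknown; binding)
step 2: dur = max(L[2]=3, C[1]=4) = 4
step 3: dur = max(L[3]=7, C[2]=9) = 9
step 4: dur = max(L[4]=6, C[3]=6) = 6
step 5: dur = max(L[5]=2, C[4]=5) = 5
step 6: dur = max(L[6]=8, C[5]=3) = 8
step 7: dur = max(L[7]=3, C[6]=5) = 5
step 8: dur = max(L[8]=7, C[7]=8) = 8
step 9: dur = C[8]=7 = 7
sum of known step durations = 61
dur[1] = total - known = 69 - 61 = 8
C[0] is the binding max in step 1, so C[0] = dur[1] = 8

C[0] = 8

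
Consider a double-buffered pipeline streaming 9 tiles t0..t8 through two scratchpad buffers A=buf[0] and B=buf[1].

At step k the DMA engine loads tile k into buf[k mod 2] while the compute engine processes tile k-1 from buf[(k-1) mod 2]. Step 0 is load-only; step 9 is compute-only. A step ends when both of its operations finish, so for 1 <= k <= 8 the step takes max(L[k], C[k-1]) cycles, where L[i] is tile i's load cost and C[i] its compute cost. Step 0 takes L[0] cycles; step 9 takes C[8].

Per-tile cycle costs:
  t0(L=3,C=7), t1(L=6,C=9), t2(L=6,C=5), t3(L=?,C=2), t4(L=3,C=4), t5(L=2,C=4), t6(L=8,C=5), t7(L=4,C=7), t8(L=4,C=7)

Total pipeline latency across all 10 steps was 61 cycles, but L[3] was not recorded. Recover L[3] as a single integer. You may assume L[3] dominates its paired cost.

step 0 → dur = L[0]=3 = 3
step 1 → dur = max(L[1]=6, C[0]=7) = 7
step 2 → dur = max(L[2]=6, C[1]=9) = 9
step 3 → dur = max(L[3]=?, C[2]=5) = L[3]  (unknown; binding)
step 4 → dur = max(L[4]=3, C[3]=2) = 3
step 5 → dur = max(L[5]=2, C[4]=4) = 4
step 6 → dur = max(L[6]=8, C[5]=4) = 8
step 7 → dur = max(L[7]=4, C[6]=5) = 5
step 8 → dur = max(L[8]=4, C[7]=7) = 7
step 9 → dur = C[8]=7 = 7
sum of known step durations = 53
dur[3] = total - known = 61 - 53 = 8
L[3] is the binding max in step 3, so L[3] = dur[3] = 8

L[3] = 8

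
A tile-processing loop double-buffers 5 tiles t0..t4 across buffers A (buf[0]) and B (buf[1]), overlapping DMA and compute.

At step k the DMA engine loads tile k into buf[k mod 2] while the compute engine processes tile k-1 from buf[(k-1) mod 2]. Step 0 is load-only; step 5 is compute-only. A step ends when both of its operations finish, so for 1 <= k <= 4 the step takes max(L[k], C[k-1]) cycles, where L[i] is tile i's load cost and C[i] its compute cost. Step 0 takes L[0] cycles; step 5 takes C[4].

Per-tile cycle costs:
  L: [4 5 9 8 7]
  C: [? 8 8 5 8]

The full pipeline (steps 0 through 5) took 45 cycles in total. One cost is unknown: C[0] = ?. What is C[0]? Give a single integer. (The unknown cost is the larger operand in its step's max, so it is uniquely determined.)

step 0: dur = L[0]=4 = 4
step 1: dur = max(L[1]=5, C[0]=?) = C[0]  (unknown; binding)
step 2: dur = max(L[2]=9, C[1]=8) = 9
step 3: dur = max(L[3]=8, C[2]=8) = 8
step 4: dur = max(L[4]=7, C[3]=5) = 7
step 5: dur = C[4]=8 = 8
sum of known step durations = 36
dur[1] = total - known = 45 - 36 = 9
C[0] is the binding max in step 1, so C[0] = dur[1] = 9

C[0] = 9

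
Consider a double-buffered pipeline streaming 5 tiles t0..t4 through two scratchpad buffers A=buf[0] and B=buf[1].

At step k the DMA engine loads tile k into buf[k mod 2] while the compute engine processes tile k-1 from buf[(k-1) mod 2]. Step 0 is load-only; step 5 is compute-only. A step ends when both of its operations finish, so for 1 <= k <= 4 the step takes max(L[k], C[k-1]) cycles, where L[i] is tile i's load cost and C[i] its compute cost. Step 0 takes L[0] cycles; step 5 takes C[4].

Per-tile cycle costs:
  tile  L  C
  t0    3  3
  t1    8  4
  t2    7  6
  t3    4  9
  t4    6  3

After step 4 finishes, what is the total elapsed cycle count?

k=0 load=t0/3c comp=- wait=3 total=3
k=1 load=t1/8c comp=t0/3c wait=8 total=11
k=2 load=t2/7c comp=t1/4c wait=7 total=18
k=3 load=t3/4c comp=t2/6c wait=6 total=24
k=4 load=t4/6c comp=t3/9c wait=9 total=33
k=5 load=- comp=t4/3c wait=3 total=36

end_cycle[4] = 33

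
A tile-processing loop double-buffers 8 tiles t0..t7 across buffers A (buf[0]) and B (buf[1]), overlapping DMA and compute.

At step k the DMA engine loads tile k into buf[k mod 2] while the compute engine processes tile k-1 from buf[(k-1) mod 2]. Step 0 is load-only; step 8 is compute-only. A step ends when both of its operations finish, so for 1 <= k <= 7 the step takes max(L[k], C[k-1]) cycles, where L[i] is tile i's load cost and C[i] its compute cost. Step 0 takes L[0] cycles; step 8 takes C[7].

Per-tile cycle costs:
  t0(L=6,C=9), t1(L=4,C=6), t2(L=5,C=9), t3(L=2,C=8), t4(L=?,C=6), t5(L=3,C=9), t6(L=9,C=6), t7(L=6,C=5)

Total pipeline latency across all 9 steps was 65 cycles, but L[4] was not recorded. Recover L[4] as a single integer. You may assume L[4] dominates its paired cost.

L[4] = 9

step 0 = dur = L[0]=6 = 6
step 1 = dur = max(L[1]=4, C[0]=9) = 9
step 2 = dur = max(L[2]=5, C[1]=6) = 6
step 3 = dur = max(L[3]=2, C[2]=9) = 9
step 4 = dur = max(L[4]=?, C[3]=8) = L[4]  (unknown; binding)
step 5 = dur = max(L[5]=3, C[4]=6) = 6
step 6 = dur = max(L[6]=9, C[5]=9) = 9
step 7 = dur = max(L[7]=6, C[6]=6) = 6
step 8 = dur = C[7]=5 = 5
sum of known step durations = 56
dur[4] = total - known = 65 - 56 = 9
L[4] is the binding max in step 4, so L[4] = dur[4] = 9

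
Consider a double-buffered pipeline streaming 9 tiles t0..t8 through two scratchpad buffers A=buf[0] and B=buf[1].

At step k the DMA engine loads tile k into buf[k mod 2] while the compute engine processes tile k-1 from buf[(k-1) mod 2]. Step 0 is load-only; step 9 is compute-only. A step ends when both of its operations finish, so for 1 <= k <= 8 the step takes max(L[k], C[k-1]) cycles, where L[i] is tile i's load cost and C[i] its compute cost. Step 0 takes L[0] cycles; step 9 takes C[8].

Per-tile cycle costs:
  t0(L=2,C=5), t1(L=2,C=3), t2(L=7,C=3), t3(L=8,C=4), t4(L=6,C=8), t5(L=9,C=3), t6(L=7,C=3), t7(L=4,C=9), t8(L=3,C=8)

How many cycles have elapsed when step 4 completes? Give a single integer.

end_cycle[4] = 28

step 0: L[0]=2 → dur=2, Σ=2 | A=load:t0 B=idle [load-only]
step 1: L[1]=2 C[0]=5 → dur=5, Σ=7 | A=compute:t0 B=load:t1 [compute-bound]
step 2: L[2]=7 C[1]=3 → dur=7, Σ=14 | A=load:t2 B=compute:t1 [load-bound]
step 3: L[3]=8 C[2]=3 → dur=8, Σ=22 | A=compute:t2 B=load:t3 [load-bound]
step 4: L[4]=6 C[3]=4 → dur=6, Σ=28 | A=load:t4 B=compute:t3 [load-bound]
step 5: L[5]=9 C[4]=8 → dur=9, Σ=37 | A=compute:t4 B=load:t5 [load-bound]
step 6: L[6]=7 C[5]=3 → dur=7, Σ=44 | A=load:t6 B=compute:t5 [load-bound]
step 7: L[7]=4 C[6]=3 → dur=4, Σ=48 | A=compute:t6 B=load:t7 [load-bound]
step 8: L[8]=3 C[7]=9 → dur=9, Σ=57 | A=load:t8 B=compute:t7 [compute-bound]
step 9: C[8]=8 → dur=8, Σ=65 | A=compute:t8 B=idle [compute-only]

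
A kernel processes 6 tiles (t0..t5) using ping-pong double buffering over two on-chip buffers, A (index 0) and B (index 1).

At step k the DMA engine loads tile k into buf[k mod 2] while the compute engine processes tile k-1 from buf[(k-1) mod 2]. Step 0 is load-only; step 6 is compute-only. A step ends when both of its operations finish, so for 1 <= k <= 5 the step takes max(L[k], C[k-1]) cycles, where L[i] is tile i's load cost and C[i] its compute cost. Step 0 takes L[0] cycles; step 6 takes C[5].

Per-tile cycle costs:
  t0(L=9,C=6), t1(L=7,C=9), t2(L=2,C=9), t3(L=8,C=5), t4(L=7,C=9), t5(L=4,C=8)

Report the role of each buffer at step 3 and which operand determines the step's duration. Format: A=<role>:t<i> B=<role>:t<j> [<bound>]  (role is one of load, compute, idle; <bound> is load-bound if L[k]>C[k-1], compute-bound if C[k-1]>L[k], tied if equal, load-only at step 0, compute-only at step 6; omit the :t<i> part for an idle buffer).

k=0 load=t0/9c comp=- wait=9 total=9
k=1 load=t1/7c comp=t0/6c wait=7 total=16
k=2 load=t2/2c comp=t1/9c wait=9 total=25
k=3 load=t3/8c comp=t2/9c wait=9 total=34
k=4 load=t4/7c comp=t3/5c wait=7 total=41
k=5 load=t5/4c comp=t4/9c wait=9 total=50
k=6 load=- comp=t5/8c wait=8 total=58

step 3: A=compute:t2 B=load:t3 [compute-bound]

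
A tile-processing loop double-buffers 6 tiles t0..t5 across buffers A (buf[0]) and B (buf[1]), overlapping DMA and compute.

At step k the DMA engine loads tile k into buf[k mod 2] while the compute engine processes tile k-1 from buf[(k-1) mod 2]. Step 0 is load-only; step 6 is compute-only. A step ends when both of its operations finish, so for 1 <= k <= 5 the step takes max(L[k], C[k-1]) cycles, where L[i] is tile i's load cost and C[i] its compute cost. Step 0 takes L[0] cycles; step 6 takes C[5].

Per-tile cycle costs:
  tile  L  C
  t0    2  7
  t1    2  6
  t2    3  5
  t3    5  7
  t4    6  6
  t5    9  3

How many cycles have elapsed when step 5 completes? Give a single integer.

  0. 2=2c; end=2; A:t0 B:-
  1. max(2,7)=7c; end=9; A:t0 B:t1
  2. max(3,6)=6c; end=15; A:t2 B:t1
  3. max(5,5)=5c; end=20; A:t2 B:t3
  4. max(6,7)=7c; end=27; A:t4 B:t3
  5. max(9,6)=9c; end=36; A:t4 B:t5
  6. 3=3c; end=39; A:t4 B:t5

end_cycle[5] = 36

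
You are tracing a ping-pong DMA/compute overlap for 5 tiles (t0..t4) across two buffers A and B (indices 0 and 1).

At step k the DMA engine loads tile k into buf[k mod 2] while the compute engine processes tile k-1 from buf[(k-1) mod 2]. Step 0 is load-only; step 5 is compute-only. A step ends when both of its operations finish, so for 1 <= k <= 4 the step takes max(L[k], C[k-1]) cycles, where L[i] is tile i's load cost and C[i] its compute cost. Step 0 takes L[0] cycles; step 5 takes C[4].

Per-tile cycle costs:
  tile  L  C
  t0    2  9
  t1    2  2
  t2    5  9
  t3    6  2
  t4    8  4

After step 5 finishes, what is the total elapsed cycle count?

k=0 load=t0/2c comp=- wait=2 total=2
k=1 load=t1/2c comp=t0/9c wait=9 total=11
k=2 load=t2/5c comp=t1/2c wait=5 total=16
k=3 load=t3/6c comp=t2/9c wait=9 total=25
k=4 load=t4/8c comp=t3/2c wait=8 total=33
k=5 load=- comp=t4/4c wait=4 total=37

end_cycle[5] = 37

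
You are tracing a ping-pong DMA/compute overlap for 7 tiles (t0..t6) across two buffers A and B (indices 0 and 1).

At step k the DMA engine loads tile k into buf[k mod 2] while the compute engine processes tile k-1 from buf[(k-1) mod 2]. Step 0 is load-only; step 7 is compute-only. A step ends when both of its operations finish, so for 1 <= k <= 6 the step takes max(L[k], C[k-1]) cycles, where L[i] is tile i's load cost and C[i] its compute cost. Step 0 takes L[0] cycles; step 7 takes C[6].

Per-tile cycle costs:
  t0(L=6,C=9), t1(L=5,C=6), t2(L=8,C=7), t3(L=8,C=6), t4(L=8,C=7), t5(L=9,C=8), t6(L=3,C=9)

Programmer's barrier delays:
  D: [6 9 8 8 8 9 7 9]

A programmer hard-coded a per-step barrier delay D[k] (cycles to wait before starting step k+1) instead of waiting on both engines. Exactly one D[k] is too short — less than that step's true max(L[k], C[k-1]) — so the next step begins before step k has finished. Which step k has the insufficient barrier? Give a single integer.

hazard at step 6

[0] required=L[0]=6=6 vs D=6 ok
[1] required=max(L[1]=5,C[0]=9)=9 vs D=9 ok
[2] required=max(L[2]=8,C[1]=6)=8 vs D=8 ok
[3] required=max(L[3]=8,C[2]=7)=8 vs D=8 ok
[4] required=max(L[4]=8,C[3]=6)=8 vs D=8 ok
[5] required=max(L[5]=9,C[4]=7)=9 vs D=9 ok
[6] required=max(L[6]=3,C[5]=8)=8 vs D=7 SHORT
[7] required=C[6]=9=9 vs D=9 ok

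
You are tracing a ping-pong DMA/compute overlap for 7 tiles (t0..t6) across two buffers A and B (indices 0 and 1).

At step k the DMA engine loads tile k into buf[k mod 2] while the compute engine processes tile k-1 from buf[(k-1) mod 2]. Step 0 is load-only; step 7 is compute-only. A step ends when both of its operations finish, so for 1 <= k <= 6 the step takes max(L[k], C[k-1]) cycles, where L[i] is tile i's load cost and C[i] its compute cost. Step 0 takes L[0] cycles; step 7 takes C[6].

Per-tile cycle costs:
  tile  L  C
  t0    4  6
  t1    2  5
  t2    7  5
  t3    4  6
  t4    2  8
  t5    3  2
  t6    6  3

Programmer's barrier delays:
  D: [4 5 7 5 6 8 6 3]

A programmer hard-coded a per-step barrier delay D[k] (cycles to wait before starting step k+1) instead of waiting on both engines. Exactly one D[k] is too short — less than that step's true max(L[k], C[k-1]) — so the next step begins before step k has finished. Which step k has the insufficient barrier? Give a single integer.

[0] required=L[0]=4=4 vs D=4 ok
[1] required=max(L[1]=2,C[0]=6)=6 vs D=5 SHORT
[2] required=max(L[2]=7,C[1]=5)=7 vs D=7 ok
[3] required=max(L[3]=4,C[2]=5)=5 vs D=5 ok
[4] required=max(L[4]=2,C[3]=6)=6 vs D=6 ok
[5] required=max(L[5]=3,C[4]=8)=8 vs D=8 ok
[6] required=max(L[6]=6,C[5]=2)=6 vs D=6 ok
[7] required=C[6]=3=3 vs D=3 ok

hazard at step 1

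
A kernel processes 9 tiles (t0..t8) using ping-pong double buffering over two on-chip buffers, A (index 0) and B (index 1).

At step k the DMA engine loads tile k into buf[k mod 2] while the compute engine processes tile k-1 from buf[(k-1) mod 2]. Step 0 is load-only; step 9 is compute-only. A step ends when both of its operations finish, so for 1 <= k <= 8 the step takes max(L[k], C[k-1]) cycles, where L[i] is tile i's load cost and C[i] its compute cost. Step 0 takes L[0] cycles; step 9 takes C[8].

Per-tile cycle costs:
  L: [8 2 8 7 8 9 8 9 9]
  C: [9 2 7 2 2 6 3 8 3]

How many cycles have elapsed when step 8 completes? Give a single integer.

end_cycle[8] = 75

step 0: L[0]=8 → dur=8, Σ=8 | A=load:t0 B=idle [load-only]
step 1: L[1]=2 C[0]=9 → dur=9, Σ=17 | A=compute:t0 B=load:t1 [compute-bound]
step 2: L[2]=8 C[1]=2 → dur=8, Σ=25 | A=load:t2 B=compute:t1 [load-bound]
step 3: L[3]=7 C[2]=7 → dur=7, Σ=32 | A=compute:t2 B=load:t3 [tied]
step 4: L[4]=8 C[3]=2 → dur=8, Σ=40 | A=load:t4 B=compute:t3 [load-bound]
step 5: L[5]=9 C[4]=2 → dur=9, Σ=49 | A=compute:t4 B=load:t5 [load-bound]
step 6: L[6]=8 C[5]=6 → dur=8, Σ=57 | A=load:t6 B=compute:t5 [load-bound]
step 7: L[7]=9 C[6]=3 → dur=9, Σ=66 | A=compute:t6 B=load:t7 [load-bound]
step 8: L[8]=9 C[7]=8 → dur=9, Σ=75 | A=load:t8 B=compute:t7 [load-bound]
step 9: C[8]=3 → dur=3, Σ=78 | A=compute:t8 B=idle [compute-only]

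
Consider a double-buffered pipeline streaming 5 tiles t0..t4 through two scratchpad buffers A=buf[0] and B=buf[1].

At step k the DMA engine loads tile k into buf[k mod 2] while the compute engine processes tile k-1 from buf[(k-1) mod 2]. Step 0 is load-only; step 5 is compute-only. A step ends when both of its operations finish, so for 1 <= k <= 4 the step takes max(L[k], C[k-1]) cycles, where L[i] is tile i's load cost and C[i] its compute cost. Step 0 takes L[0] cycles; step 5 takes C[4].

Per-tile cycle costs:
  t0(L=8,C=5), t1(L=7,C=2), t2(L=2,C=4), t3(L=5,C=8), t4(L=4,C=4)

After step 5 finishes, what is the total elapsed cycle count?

step 0: L[0]=8 → dur=8, Σ=8 | A=load:t0 B=idle [load-only]
step 1: L[1]=7 C[0]=5 → dur=7, Σ=15 | A=compute:t0 B=load:t1 [load-bound]
step 2: L[2]=2 C[1]=2 → dur=2, Σ=17 | A=load:t2 B=compute:t1 [tied]
step 3: L[3]=5 C[2]=4 → dur=5, Σ=22 | A=compute:t2 B=load:t3 [load-bound]
step 4: L[4]=4 C[3]=8 → dur=8, Σ=30 | A=load:t4 B=compute:t3 [compute-bound]
step 5: C[4]=4 → dur=4, Σ=34 | A=compute:t4 B=idle [compute-only]

end_cycle[5] = 34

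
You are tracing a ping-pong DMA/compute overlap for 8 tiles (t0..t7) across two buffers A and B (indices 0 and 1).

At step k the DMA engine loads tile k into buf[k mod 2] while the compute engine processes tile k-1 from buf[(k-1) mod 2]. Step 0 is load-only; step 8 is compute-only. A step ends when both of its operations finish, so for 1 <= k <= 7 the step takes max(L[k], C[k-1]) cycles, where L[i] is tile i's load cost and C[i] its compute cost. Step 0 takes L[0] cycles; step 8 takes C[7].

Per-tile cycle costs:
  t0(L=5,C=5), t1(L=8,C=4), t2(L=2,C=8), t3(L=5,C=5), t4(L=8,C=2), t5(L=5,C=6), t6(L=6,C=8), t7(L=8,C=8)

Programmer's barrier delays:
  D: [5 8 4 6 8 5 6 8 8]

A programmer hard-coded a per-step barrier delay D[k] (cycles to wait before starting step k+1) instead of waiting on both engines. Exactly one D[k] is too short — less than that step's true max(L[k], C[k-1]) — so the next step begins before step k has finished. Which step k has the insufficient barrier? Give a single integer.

k=0 barrier L[0]=5→5c, D[0]=5 ok
k=1 barrier max(L[1]=8,C[0]=5)→8c, D[1]=8 ok
k=2 barrier max(L[2]=2,C[1]=4)→4c, D[2]=4 ok
k=3 barrier max(L[3]=5,C[2]=8)→8c, D[3]=6 SHORT
k=4 barrier max(L[4]=8,C[3]=5)→8c, D[4]=8 ok
k=5 barrier max(L[5]=5,C[4]=2)→5c, D[5]=5 ok
k=6 barrier max(L[6]=6,C[5]=6)→6c, D[6]=6 ok
k=7 barrier max(L[7]=8,C[6]=8)→8c, D[7]=8 ok
k=8 barrier C[7]=8→8c, D[8]=8 ok

hazard at step 3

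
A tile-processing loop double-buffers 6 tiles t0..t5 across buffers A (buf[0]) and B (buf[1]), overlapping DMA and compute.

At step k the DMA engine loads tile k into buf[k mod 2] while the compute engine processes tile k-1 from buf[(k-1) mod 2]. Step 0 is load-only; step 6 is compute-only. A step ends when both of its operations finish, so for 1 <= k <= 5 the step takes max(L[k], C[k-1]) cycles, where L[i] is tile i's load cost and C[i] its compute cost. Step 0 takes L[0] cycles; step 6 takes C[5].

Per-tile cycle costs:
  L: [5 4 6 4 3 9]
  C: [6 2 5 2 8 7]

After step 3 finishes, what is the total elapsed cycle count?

end_cycle[3] = 22

k=0 load=t0/5c comp=- wait=5 total=5
k=1 load=t1/4c comp=t0/6c wait=6 total=11
k=2 load=t2/6c comp=t1/2c wait=6 total=17
k=3 load=t3/4c comp=t2/5c wait=5 total=22
k=4 load=t4/3c comp=t3/2c wait=3 total=25
k=5 load=t5/9c comp=t4/8c wait=9 total=34
k=6 load=- comp=t5/7c wait=7 total=41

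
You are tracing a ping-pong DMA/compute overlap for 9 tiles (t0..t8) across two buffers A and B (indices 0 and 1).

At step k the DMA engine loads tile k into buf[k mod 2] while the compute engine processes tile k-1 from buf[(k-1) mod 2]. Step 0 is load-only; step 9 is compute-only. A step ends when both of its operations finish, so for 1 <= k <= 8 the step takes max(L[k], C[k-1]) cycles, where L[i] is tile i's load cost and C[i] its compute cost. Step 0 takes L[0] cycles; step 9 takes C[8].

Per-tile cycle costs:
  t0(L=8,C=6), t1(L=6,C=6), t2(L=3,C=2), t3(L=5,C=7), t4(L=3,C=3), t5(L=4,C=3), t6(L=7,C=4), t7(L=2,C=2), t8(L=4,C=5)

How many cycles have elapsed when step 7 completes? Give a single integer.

end_cycle[7] = 47

[0] DMA t0→A (8c) ∥ CU idle ⇒ 8c, clock 8
[1] DMA t1→B (6c) ∥ CU A:t0 (6c) ⇒ 6c, clock 14
[2] DMA t2→A (3c) ∥ CU B:t1 (6c) ⇒ 6c, clock 20
[3] DMA t3→B (5c) ∥ CU A:t2 (2c) ⇒ 5c, clock 25
[4] DMA t4→A (3c) ∥ CU B:t3 (7c) ⇒ 7c, clock 32
[5] DMA t5→B (4c) ∥ CU A:t4 (3c) ⇒ 4c, clock 36
[6] DMA t6→A (7c) ∥ CU B:t5 (3c) ⇒ 7c, clock 43
[7] DMA t7→B (2c) ∥ CU A:t6 (4c) ⇒ 4c, clock 47
[8] DMA t8→A (4c) ∥ CU B:t7 (2c) ⇒ 4c, clock 51
[9] DMA idle ∥ CU A:t8 (5c) ⇒ 5c, clock 56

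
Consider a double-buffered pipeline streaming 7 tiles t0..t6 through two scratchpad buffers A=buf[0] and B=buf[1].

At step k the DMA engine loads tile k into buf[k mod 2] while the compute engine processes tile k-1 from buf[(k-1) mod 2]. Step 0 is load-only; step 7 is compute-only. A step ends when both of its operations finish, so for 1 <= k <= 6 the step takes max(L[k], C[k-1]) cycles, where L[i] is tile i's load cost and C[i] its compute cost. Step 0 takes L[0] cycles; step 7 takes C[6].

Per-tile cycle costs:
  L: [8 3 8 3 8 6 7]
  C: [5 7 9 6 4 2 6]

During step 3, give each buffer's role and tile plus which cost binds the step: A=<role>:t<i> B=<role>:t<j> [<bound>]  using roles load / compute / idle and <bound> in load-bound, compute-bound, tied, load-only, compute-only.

step 3: A=compute:t2 B=load:t3 [compute-bound]

k=0 load=t0/8c comp=- wait=8 total=8
k=1 load=t1/3c comp=t0/5c wait=5 total=13
k=2 load=t2/8c comp=t1/7c wait=8 total=21
k=3 load=t3/3c comp=t2/9c wait=9 total=30
k=4 load=t4/8c comp=t3/6c wait=8 total=38
k=5 load=t5/6c comp=t4/4c wait=6 total=44
k=6 load=t6/7c comp=t5/2c wait=7 total=51
k=7 load=- comp=t6/6c wait=6 total=57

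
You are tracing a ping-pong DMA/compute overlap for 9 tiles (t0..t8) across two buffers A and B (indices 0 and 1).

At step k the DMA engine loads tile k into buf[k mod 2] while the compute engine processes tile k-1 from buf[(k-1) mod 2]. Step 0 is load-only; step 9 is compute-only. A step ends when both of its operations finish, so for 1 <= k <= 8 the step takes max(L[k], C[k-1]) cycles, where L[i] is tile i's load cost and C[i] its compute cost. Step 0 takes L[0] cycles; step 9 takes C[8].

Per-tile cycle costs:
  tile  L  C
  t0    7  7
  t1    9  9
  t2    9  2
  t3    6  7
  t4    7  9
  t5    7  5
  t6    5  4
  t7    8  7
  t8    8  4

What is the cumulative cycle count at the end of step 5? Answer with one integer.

[0] DMA t0→A (7c) ∥ CU idle ⇒ 7c, clock 7
[1] DMA t1→B (9c) ∥ CU A:t0 (7c) ⇒ 9c, clock 16
[2] DMA t2→A (9c) ∥ CU B:t1 (9c) ⇒ 9c, clock 25
[3] DMA t3→B (6c) ∥ CU A:t2 (2c) ⇒ 6c, clock 31
[4] DMA t4→A (7c) ∥ CU B:t3 (7c) ⇒ 7c, clock 38
[5] DMA t5→B (7c) ∥ CU A:t4 (9c) ⇒ 9c, clock 47
[6] DMA t6→A (5c) ∥ CU B:t5 (5c) ⇒ 5c, clock 52
[7] DMA t7→B (8c) ∥ CU A:t6 (4c) ⇒ 8c, clock 60
[8] DMA t8→A (8c) ∥ CU B:t7 (7c) ⇒ 8c, clock 68
[9] DMA idle ∥ CU A:t8 (4c) ⇒ 4c, clock 72

end_cycle[5] = 47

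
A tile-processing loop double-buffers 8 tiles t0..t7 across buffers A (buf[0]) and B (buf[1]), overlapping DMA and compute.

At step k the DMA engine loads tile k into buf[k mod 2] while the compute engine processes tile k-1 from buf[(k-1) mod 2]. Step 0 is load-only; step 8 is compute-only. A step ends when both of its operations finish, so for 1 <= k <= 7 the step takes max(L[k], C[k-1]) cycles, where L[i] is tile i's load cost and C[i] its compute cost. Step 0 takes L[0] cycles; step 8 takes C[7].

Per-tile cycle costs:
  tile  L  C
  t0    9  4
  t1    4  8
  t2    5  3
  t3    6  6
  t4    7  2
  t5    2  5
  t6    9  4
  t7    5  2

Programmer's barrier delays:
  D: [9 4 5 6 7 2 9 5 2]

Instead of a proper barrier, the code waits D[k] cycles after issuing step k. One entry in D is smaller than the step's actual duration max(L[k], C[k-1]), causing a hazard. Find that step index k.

hazard at step 2

step 0: need L[0]=9 = 9; D[0]=9 ok
step 1: need max(L[1]=4,C[0]=4) = 4; D[1]=4 ok
step 2: need max(L[2]=5,C[1]=8) = 8; D[2]=5 SHORT
step 3: need max(L[3]=6,C[2]=3) = 6; D[3]=6 ok
step 4: need max(L[4]=7,C[3]=6) = 7; D[4]=7 ok
step 5: need max(L[5]=2,C[4]=2) = 2; D[5]=2 ok
step 6: need max(L[6]=9,C[5]=5) = 9; D[6]=9 ok
step 7: need max(L[7]=5,C[6]=4) = 5; D[7]=5 ok
step 8: need C[7]=2 = 2; D[8]=2 ok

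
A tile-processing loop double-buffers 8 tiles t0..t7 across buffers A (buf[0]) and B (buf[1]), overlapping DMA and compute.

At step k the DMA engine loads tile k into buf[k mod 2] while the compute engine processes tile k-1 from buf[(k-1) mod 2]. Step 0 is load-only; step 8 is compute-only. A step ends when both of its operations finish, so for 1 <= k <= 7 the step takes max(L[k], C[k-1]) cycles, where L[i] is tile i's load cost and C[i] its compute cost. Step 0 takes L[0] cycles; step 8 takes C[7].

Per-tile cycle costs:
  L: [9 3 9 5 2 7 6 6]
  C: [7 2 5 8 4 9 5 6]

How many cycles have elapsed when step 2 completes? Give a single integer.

end_cycle[2] = 25

  0. 9=9c; end=9; A:t0 B:-
  1. max(3,7)=7c; end=16; A:t0 B:t1
  2. max(9,2)=9c; end=25; A:t2 B:t1
  3. max(5,5)=5c; end=30; A:t2 B:t3
  4. max(2,8)=8c; end=38; A:t4 B:t3
  5. max(7,4)=7c; end=45; A:t4 B:t5
  6. max(6,9)=9c; end=54; A:t6 B:t5
  7. max(6,5)=6c; end=60; A:t6 B:t7
  8. 6=6c; end=66; A:t6 B:t7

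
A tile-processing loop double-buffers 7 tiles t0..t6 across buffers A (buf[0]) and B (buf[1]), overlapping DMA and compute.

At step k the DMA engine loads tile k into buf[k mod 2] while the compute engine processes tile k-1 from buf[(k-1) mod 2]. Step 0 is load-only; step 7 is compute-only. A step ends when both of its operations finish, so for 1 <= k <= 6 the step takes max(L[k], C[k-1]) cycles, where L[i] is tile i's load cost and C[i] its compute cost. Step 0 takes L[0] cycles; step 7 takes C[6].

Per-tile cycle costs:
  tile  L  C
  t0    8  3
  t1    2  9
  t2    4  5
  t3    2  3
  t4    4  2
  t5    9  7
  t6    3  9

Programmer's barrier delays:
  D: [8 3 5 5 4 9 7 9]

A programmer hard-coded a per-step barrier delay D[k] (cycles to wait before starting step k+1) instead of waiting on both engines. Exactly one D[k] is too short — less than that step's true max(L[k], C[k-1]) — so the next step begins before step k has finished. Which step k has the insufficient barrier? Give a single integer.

hazard at step 2

[0] required=L[0]=8=8 vs D=8 ok
[1] required=max(L[1]=2,C[0]=3)=3 vs D=3 ok
[2] required=max(L[2]=4,C[1]=9)=9 vs D=5 SHORT
[3] required=max(L[3]=2,C[2]=5)=5 vs D=5 ok
[4] required=max(L[4]=4,C[3]=3)=4 vs D=4 ok
[5] required=max(L[5]=9,C[4]=2)=9 vs D=9 ok
[6] required=max(L[6]=3,C[5]=7)=7 vs D=7 ok
[7] required=C[6]=9=9 vs D=9 ok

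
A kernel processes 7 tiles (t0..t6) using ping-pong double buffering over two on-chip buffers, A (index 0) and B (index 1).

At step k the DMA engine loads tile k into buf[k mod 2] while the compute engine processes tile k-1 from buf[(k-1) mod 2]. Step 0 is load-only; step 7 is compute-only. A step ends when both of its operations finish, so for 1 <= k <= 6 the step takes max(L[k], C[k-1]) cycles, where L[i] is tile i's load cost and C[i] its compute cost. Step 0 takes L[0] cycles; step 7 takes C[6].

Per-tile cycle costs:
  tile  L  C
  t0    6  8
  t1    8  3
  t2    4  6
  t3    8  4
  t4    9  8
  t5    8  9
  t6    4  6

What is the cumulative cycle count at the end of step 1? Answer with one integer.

step 0: L[0]=6 → dur=6, Σ=6 | A=load:t0 B=idle [load-only]
step 1: L[1]=8 C[0]=8 → dur=8, Σ=14 | A=compute:t0 B=load:t1 [tied]
step 2: L[2]=4 C[1]=3 → dur=4, Σ=18 | A=load:t2 B=compute:t1 [load-bound]
step 3: L[3]=8 C[2]=6 → dur=8, Σ=26 | A=compute:t2 B=load:t3 [load-bound]
step 4: L[4]=9 C[3]=4 → dur=9, Σ=35 | A=load:t4 B=compute:t3 [load-bound]
step 5: L[5]=8 C[4]=8 → dur=8, Σ=43 | A=compute:t4 B=load:t5 [tied]
step 6: L[6]=4 C[5]=9 → dur=9, Σ=52 | A=load:t6 B=compute:t5 [compute-bound]
step 7: C[6]=6 → dur=6, Σ=58 | A=compute:t6 B=idle [compute-only]

end_cycle[1] = 14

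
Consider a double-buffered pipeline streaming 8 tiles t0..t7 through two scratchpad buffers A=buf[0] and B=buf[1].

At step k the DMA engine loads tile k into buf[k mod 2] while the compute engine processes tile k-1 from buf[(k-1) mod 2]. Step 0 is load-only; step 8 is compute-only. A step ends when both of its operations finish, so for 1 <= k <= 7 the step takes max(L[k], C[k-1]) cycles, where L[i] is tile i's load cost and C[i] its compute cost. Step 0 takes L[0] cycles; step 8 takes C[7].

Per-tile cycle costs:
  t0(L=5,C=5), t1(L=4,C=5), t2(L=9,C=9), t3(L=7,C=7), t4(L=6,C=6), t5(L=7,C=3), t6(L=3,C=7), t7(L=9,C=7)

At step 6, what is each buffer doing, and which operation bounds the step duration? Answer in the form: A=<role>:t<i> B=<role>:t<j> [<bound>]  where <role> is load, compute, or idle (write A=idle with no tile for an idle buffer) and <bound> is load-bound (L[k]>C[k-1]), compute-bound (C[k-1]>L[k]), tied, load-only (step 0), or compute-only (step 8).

[0] DMA t0→A (5c) ∥ CU idle ⇒ 5c, clock 5
[1] DMA t1→B (4c) ∥ CU A:t0 (5c) ⇒ 5c, clock 10
[2] DMA t2→A (9c) ∥ CU B:t1 (5c) ⇒ 9c, clock 19
[3] DMA t3→B (7c) ∥ CU A:t2 (9c) ⇒ 9c, clock 28
[4] DMA t4→A (6c) ∥ CU B:t3 (7c) ⇒ 7c, clock 35
[5] DMA t5→B (7c) ∥ CU A:t4 (6c) ⇒ 7c, clock 42
[6] DMA t6→A (3c) ∥ CU B:t5 (3c) ⇒ 3c, clock 45
[7] DMA t7→B (9c) ∥ CU A:t6 (7c) ⇒ 9c, clock 54
[8] DMA idle ∥ CU B:t7 (7c) ⇒ 7c, clock 61

step 6: A=load:t6 B=compute:t5 [tied]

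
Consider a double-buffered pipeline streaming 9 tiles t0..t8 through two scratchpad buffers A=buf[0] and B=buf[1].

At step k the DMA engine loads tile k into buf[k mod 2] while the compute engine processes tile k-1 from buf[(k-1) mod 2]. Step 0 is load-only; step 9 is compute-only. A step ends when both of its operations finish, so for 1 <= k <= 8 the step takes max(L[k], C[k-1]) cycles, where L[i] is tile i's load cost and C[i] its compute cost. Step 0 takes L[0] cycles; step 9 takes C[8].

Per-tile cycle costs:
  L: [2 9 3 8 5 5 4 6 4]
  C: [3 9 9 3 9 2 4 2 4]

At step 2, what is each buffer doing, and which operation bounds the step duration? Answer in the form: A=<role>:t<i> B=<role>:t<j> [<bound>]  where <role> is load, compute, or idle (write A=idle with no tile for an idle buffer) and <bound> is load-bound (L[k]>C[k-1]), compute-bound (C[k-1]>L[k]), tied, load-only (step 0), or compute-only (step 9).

step 0: L[0]=2 → dur=2, Σ=2 | A=load:t0 B=idle [load-only]
step 1: L[1]=9 C[0]=3 → dur=9, Σ=11 | A=compute:t0 B=load:t1 [load-bound]
step 2: L[2]=3 C[1]=9 → dur=9, Σ=20 | A=load:t2 B=compute:t1 [compute-bound]
step 3: L[3]=8 C[2]=9 → dur=9, Σ=29 | A=compute:t2 B=load:t3 [compute-bound]
step 4: L[4]=5 C[3]=3 → dur=5, Σ=34 | A=load:t4 B=compute:t3 [load-bound]
step 5: L[5]=5 C[4]=9 → dur=9, Σ=43 | A=compute:t4 B=load:t5 [compute-bound]
step 6: L[6]=4 C[5]=2 → dur=4, Σ=47 | A=load:t6 B=compute:t5 [load-bound]
step 7: L[7]=6 C[6]=4 → dur=6, Σ=53 | A=compute:t6 B=load:t7 [load-bound]
step 8: L[8]=4 C[7]=2 → dur=4, Σ=57 | A=load:t8 B=compute:t7 [load-bound]
step 9: C[8]=4 → dur=4, Σ=61 | A=compute:t8 B=idle [compute-only]

step 2: A=load:t2 B=compute:t1 [compute-bound]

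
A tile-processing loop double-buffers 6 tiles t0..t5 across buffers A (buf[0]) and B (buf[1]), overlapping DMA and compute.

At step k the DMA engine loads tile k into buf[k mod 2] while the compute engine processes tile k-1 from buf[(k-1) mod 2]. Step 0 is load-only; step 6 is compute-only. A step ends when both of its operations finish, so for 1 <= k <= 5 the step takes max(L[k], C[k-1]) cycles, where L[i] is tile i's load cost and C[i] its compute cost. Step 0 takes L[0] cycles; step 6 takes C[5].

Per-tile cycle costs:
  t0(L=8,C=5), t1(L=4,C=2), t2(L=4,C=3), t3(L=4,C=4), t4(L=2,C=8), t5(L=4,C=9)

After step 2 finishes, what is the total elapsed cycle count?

[0] DMA t0→A (8c) ∥ CU idle ⇒ 8c, clock 8
[1] DMA t1→B (4c) ∥ CU A:t0 (5c) ⇒ 5c, clock 13
[2] DMA t2→A (4c) ∥ CU B:t1 (2c) ⇒ 4c, clock 17
[3] DMA t3→B (4c) ∥ CU A:t2 (3c) ⇒ 4c, clock 21
[4] DMA t4→A (2c) ∥ CU B:t3 (4c) ⇒ 4c, clock 25
[5] DMA t5→B (4c) ∥ CU A:t4 (8c) ⇒ 8c, clock 33
[6] DMA idle ∥ CU B:t5 (9c) ⇒ 9c, clock 42

end_cycle[2] = 17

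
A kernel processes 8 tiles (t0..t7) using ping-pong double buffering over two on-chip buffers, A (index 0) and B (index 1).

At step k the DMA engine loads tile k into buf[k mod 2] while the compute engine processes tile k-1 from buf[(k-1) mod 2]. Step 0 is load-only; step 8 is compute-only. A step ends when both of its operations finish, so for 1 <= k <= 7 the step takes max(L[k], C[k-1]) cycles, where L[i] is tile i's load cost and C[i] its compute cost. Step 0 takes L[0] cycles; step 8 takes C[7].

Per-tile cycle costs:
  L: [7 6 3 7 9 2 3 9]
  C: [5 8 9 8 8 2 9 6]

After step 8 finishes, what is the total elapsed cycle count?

[0] DMA t0→A (7c) ∥ CU idle ⇒ 7c, clock 7
[1] DMA t1→B (6c) ∥ CU A:t0 (5c) ⇒ 6c, clock 13
[2] DMA t2→A (3c) ∥ CU B:t1 (8c) ⇒ 8c, clock 21
[3] DMA t3→B (7c) ∥ CU A:t2 (9c) ⇒ 9c, clock 30
[4] DMA t4→A (9c) ∥ CU B:t3 (8c) ⇒ 9c, clock 39
[5] DMA t5→B (2c) ∥ CU A:t4 (8c) ⇒ 8c, clock 47
[6] DMA t6→A (3c) ∥ CU B:t5 (2c) ⇒ 3c, clock 50
[7] DMA t7→B (9c) ∥ CU A:t6 (9c) ⇒ 9c, clock 59
[8] DMA idle ∥ CU B:t7 (6c) ⇒ 6c, clock 65

end_cycle[8] = 65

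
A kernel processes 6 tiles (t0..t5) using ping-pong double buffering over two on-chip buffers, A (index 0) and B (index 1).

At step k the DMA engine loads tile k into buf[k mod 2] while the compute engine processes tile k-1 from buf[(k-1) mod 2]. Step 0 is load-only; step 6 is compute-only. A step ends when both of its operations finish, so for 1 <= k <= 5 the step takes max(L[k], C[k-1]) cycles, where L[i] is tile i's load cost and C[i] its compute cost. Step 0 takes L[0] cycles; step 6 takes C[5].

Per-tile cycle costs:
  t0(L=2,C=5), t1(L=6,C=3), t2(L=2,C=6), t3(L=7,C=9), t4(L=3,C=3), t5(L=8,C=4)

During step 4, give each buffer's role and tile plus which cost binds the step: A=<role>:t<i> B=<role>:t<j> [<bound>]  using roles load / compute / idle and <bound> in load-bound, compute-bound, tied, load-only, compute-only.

step 4: A=load:t4 B=compute:t3 [compute-bound]

step 0: L[0]=2 → dur=2, Σ=2 | A=load:t0 B=idle [load-only]
step 1: L[1]=6 C[0]=5 → dur=6, Σ=8 | A=compute:t0 B=load:t1 [load-bound]
step 2: L[2]=2 C[1]=3 → dur=3, Σ=11 | A=load:t2 B=compute:t1 [compute-bound]
step 3: L[3]=7 C[2]=6 → dur=7, Σ=18 | A=compute:t2 B=load:t3 [load-bound]
step 4: L[4]=3 C[3]=9 → dur=9, Σ=27 | A=load:t4 B=compute:t3 [compute-bound]
step 5: L[5]=8 C[4]=3 → dur=8, Σ=35 | A=compute:t4 B=load:t5 [load-bound]
step 6: C[5]=4 → dur=4, Σ=39 | A=idle B=compute:t5 [compute-only]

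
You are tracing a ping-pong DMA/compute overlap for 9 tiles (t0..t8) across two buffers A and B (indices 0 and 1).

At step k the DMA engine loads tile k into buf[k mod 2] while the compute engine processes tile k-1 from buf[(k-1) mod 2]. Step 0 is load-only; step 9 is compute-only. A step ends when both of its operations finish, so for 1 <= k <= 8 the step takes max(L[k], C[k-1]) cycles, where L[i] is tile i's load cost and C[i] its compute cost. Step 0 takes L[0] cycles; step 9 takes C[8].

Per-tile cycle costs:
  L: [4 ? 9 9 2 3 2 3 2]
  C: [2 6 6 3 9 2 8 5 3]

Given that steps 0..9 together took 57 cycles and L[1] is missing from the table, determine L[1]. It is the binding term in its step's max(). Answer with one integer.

L[1] = 5

step 0 | dur = L[0]=4 = 4
step 1 | dur = max(L[1]=?, C[0]=2) = L[1]  (unknown; binding)
step 2 | dur = max(L[2]=9, C[1]=6) = 9
step 3 | dur = max(L[3]=9, C[2]=6) = 9
step 4 | dur = max(L[4]=2, C[3]=3) = 3
step 5 | dur = max(L[5]=3, C[4]=9) = 9
step 6 | dur = max(L[6]=2, C[5]=2) = 2
step 7 | dur = max(L[7]=3, C[6]=8) = 8
step 8 | dur = max(L[8]=2, C[7]=5) = 5
step 9 | dur = C[8]=3 = 3
sum of known step durations = 52
dur[1] = total - known = 57 - 52 = 5
L[1] is the binding max in step 1, so L[1] = dur[1] = 5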